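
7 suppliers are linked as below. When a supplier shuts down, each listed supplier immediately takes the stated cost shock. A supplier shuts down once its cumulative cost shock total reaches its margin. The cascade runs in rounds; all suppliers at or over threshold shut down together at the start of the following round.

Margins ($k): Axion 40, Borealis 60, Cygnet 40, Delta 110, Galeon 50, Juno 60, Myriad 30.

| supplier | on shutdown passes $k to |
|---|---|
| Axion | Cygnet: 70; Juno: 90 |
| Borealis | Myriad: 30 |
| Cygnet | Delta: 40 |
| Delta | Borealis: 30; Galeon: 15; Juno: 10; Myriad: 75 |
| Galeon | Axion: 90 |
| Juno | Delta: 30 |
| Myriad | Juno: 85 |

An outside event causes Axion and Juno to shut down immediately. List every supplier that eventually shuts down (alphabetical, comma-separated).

Round 1 — Axion, Juno shut down (initial).
  Cygnet: +70 → 70 ≥ 40
  Delta: +30 → 30 < 110
Round 2 — Cygnet shuts down.
  Delta: +40 → 70 < 110
No further shutdowns.

Axion, Cygnet, Juno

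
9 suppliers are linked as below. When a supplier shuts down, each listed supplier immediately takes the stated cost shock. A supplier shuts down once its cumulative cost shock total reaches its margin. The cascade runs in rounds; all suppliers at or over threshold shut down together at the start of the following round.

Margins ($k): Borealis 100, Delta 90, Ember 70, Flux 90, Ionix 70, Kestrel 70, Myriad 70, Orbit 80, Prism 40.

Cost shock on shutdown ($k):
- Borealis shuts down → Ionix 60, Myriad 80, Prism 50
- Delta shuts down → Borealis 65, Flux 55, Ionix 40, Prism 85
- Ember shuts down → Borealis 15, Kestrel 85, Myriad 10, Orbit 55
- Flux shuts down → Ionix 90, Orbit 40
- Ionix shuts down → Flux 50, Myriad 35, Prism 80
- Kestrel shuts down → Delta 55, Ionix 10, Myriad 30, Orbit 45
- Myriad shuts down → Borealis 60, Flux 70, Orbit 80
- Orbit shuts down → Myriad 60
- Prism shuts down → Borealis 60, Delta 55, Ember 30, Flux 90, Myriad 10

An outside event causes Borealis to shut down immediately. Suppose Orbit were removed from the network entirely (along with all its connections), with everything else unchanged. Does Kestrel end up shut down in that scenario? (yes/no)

no

With Orbit removed:
Round 1 — Borealis shuts down (initial).
  Ionix: +60 → 60 < 70
  Myriad: +80 → 80 ≥ 70
  Prism: +50 → 50 ≥ 40
Round 2 — Myriad, Prism shut down.
  Delta: +55 → 55 < 90
  Ember: +30 → 30 < 70
  Flux: +70+90 → 160 ≥ 90
Round 3 — Flux shuts down.
  Ionix: +90 → 150 ≥ 70
Round 4 — Ionix shuts down.
No further shutdowns.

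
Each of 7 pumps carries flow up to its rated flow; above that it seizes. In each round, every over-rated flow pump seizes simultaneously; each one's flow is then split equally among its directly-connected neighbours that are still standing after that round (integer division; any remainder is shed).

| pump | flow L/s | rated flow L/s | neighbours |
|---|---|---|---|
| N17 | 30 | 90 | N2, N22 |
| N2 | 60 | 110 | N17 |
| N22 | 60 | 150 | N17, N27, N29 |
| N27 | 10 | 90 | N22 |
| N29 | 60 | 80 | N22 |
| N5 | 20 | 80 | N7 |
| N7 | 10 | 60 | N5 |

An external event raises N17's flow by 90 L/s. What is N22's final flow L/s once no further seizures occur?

Round 1 — N17 at 120 > 90. N17 seizes.
  N17 sheds 120 L/s to N2, N22: 60 each.
    N2: 60+60 = 120 > 110
    N22: 60+60 = 120 ≤ 150
Round 2 — N2 seizes.
  N2 sheds 120 L/s: no online neighbours, lost.
No further seizures.

120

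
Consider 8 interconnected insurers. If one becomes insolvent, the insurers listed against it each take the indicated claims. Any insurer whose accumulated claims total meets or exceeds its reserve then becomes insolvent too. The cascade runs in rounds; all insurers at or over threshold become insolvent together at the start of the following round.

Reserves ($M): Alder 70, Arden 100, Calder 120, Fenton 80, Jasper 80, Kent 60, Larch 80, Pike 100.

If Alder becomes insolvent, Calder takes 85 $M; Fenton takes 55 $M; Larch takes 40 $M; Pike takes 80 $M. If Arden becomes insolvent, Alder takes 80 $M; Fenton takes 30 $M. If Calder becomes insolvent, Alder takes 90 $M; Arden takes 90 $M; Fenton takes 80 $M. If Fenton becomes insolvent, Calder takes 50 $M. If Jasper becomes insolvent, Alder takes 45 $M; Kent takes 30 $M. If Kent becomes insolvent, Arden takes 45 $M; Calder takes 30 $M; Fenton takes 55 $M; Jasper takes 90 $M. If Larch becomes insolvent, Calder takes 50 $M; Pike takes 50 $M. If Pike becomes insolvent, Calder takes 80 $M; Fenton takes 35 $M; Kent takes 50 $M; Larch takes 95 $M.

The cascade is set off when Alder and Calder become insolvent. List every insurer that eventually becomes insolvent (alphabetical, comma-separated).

Alder, Calder, Fenton

Round 1 — Alder, Calder become insolvent (initial).
  Arden: +90 → 90 < 100
  Fenton: +55+80 → 135 ≥ 80
  Larch: +40 → 40 < 80
  Pike: +80 → 80 < 100
Round 2 — Fenton becomes insolvent.
No further insolvencies.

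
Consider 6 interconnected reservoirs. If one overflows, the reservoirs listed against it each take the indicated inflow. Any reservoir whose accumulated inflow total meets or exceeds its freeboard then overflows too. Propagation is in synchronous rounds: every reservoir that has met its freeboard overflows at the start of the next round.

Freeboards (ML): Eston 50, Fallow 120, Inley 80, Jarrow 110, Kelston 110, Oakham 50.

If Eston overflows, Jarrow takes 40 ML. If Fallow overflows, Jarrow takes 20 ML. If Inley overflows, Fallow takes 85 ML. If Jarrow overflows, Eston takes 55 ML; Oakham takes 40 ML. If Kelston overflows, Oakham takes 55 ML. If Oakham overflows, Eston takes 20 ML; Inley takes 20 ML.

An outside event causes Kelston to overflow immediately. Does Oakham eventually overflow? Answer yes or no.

yes

Round 1 — Kelston overflows (initial).
  Oakham: +55 → 55 ≥ 50
Round 2 — Oakham overflows.
  Eston: +20 → 20 < 50
  Inley: +20 → 20 < 80
No further overflows.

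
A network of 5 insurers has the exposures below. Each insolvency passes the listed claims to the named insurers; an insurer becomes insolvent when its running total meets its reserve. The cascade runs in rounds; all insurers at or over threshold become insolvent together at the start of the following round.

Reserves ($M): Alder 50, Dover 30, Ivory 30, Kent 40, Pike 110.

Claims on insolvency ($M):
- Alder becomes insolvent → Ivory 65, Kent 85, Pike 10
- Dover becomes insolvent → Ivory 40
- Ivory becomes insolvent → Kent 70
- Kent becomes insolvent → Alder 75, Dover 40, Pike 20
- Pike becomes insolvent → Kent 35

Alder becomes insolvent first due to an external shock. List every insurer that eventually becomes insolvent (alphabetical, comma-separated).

Alder, Dover, Ivory, Kent

Round 1 — Alder becomes insolvent (initial).
  Ivory: +65 → 65 ≥ 30
  Kent: +85 → 85 ≥ 40
  Pike: +10 → 10 < 110
Round 2 — Ivory, Kent become insolvent.
  Dover: +40 → 40 ≥ 30
  Pike: +20 → 30 < 110
Round 3 — Dover becomes insolvent.
No further insolvencies.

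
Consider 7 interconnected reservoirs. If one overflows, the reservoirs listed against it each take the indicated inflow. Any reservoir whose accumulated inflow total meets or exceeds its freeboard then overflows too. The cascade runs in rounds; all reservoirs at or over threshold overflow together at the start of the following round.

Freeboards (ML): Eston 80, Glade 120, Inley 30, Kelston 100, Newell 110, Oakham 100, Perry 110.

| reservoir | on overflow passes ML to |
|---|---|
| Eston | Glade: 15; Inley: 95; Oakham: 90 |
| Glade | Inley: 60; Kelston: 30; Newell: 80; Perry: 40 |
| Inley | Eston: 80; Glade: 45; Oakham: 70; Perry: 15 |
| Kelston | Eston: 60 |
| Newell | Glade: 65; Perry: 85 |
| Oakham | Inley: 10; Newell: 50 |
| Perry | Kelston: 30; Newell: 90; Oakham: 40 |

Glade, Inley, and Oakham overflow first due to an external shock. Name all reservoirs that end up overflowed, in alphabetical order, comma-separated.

Eston, Glade, Inley, Newell, Oakham, Perry

Round 1 — Glade, Inley, Oakham overflow (initial).
  Eston: +80 → 80 ≥ 80
  Kelston: +30 → 30 < 100
  Newell: +80+50 → 130 ≥ 110
  Perry: +40+15 → 55 < 110
Round 2 — Eston, Newell overflow.
  Perry: +85 → 140 ≥ 110
Round 3 — Perry overflows.
  Kelston: +30 → 60 < 100
No further overflows.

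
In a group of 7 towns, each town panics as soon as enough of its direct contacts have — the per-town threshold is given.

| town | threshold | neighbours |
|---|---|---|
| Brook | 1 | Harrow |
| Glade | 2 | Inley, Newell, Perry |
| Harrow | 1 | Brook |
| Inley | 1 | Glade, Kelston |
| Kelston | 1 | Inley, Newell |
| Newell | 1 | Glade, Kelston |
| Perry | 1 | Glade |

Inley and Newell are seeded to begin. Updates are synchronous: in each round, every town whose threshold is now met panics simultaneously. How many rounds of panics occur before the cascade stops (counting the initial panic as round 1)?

3

Round 1 — Inley, Newell panic (initial).
Round 2 — checking thresholds:
  Glade: 2 of 3 neighbours ≥ 2, panics.
  Kelston: 2 of 2 neighbours ≥ 1, panics.
Round 3 — checking thresholds:
  Perry: 1 of 1 neighbours ≥ 1, panics.
Round 4 — no new panics; cascade stops.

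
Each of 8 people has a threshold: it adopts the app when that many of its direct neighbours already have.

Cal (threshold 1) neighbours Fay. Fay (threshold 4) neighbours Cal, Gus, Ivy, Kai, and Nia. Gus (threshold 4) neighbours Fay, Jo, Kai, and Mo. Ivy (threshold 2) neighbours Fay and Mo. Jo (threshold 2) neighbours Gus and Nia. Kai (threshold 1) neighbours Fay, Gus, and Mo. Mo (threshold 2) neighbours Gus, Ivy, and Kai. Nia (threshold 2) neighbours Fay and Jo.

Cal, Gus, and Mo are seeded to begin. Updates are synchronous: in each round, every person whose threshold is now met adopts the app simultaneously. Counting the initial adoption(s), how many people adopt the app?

4

Round 1 — Cal, Gus, Mo adopt the app (initial).
Round 2 — checking thresholds:
  Fay: 2 of 5 neighbours < 4, below threshold.
  Ivy: 1 of 2 neighbours < 2, below threshold.
  Jo: 1 of 2 neighbours < 2, below threshold.
  Kai: 2 of 3 neighbours ≥ 1, adopts the app.
Round 3 — no new adoptions; cascade stops.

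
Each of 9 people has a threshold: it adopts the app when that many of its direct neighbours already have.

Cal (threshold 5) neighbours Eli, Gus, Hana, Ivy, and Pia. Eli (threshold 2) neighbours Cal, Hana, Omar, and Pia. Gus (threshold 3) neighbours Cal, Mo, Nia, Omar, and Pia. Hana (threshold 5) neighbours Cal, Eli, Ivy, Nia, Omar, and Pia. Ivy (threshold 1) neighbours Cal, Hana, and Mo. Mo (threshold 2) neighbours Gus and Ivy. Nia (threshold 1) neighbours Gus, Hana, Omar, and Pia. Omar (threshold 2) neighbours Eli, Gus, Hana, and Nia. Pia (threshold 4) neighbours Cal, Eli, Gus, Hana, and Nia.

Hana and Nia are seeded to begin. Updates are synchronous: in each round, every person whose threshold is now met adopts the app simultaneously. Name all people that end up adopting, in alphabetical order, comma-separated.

Eli, Hana, Ivy, Nia, Omar

Round 1 — Hana, Nia adopt the app (initial).
Round 2 — checking thresholds:
  Cal: 1 of 5 neighbours < 5, holds.
  Eli: 1 of 4 neighbours < 2, holds.
  Gus: 1 of 5 neighbours < 3, holds.
  Ivy: 1 of 3 neighbours ≥ 1, adopts the app.
  Omar: 2 of 4 neighbours ≥ 2, adopts the app.
  Pia: 2 of 5 neighbours < 4, holds.
Round 3 — checking thresholds:
  Cal: 2 of 5 neighbours < 5, holds.
  Eli: 2 of 4 neighbours ≥ 2, adopts the app.
  Gus: 2 of 5 neighbours < 3, holds.
  Mo: 1 of 2 neighbours < 2, holds.
  Pia: 2 of 5 neighbours < 4, holds.
Round 4 — no new adoptions; cascade stops.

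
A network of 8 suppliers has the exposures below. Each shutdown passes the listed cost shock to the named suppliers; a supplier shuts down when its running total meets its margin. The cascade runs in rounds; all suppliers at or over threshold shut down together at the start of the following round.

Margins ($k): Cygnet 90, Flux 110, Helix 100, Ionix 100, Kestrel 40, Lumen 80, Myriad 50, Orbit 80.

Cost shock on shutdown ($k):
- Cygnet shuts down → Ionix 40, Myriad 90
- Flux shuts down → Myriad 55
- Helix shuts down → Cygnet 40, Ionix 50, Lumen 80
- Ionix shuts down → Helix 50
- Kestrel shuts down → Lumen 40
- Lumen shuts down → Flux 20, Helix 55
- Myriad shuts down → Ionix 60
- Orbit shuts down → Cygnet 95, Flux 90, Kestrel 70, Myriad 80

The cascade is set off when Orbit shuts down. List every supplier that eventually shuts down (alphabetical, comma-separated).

Cygnet, Ionix, Kestrel, Myriad, Orbit

Round 1 — Orbit shuts down (initial).
  Cygnet: +95 → 95 ≥ 90
  Flux: +90 → 90 < 110
  Kestrel: +70 → 70 ≥ 40
  Myriad: +80 → 80 ≥ 50
Round 2 — Cygnet, Kestrel, Myriad shut down.
  Ionix: +40+60 → 100 ≥ 100
  Lumen: +40 → 40 < 80
Round 3 — Ionix shuts down.
  Helix: +50 → 50 < 100
No further shutdowns.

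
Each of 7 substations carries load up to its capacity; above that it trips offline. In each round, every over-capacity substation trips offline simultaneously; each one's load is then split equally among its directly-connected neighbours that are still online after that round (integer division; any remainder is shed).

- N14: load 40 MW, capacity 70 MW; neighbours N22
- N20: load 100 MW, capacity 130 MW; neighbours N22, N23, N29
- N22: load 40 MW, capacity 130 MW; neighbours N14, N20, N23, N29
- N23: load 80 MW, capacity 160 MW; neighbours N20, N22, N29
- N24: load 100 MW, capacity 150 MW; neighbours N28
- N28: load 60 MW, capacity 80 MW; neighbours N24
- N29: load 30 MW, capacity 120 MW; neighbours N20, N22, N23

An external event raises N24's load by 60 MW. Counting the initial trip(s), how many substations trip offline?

2

Round 1 — N24 at 160 > 150. N24 trips offline.
  N24 sheds 160 MW to N28: 160 each.
    N28: 60+160 = 220 > 80
Round 2 — N28 trips offline.
  N28 sheds 220 MW: no online neighbours, lost.
No further trips.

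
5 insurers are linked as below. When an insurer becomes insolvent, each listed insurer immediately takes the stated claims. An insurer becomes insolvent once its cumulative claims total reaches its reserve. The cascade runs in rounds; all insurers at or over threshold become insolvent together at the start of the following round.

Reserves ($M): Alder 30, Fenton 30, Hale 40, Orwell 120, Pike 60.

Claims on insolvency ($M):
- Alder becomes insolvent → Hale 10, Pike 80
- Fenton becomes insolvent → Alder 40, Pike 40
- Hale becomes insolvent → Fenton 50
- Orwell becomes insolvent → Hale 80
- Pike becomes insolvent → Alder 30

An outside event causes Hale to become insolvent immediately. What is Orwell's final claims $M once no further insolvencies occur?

0

Round 1 — Hale becomes insolvent (initial).
  Fenton: +50 → 50 ≥ 30
Round 2 — Fenton becomes insolvent.
  Alder: +40 → 40 ≥ 30
  Pike: +40 → 40 < 60
Round 3 — Alder becomes insolvent.
  Pike: +80 → 120 ≥ 60
Round 4 — Pike becomes insolvent.
No further insolvencies.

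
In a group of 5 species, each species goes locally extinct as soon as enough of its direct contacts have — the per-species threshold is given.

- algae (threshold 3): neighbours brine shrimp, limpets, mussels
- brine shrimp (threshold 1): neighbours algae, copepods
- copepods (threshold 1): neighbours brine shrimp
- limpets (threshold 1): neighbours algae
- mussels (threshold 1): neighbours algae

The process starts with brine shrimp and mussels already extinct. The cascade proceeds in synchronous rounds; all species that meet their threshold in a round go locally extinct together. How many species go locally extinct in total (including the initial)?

Round 1 — brine shrimp, mussels go locally extinct (initial).
Round 2 — checking thresholds:
  algae: 2 of 3 neighbours < 3, below threshold.
  copepods: 1 of 1 neighbours ≥ 1, goes locally extinct.
Round 3 — no new extinctions; cascade stops.

3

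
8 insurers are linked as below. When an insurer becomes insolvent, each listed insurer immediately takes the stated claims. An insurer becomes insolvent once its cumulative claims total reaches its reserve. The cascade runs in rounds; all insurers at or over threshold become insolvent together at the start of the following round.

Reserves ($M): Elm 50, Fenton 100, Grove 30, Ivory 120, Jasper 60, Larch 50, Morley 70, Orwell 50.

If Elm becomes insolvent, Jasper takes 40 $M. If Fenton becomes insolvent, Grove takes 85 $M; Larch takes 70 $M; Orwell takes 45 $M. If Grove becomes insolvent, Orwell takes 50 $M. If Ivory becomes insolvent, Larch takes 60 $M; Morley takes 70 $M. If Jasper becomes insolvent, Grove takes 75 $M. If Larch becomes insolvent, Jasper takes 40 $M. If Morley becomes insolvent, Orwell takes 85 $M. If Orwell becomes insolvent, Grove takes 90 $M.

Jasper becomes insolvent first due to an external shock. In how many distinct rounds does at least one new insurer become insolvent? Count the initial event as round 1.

Round 1 — Jasper becomes insolvent (initial).
  Grove: +75 → 75 ≥ 30
Round 2 — Grove becomes insolvent.
  Orwell: +50 → 50 ≥ 50
Round 3 — Orwell becomes insolvent.
No further insolvencies.

3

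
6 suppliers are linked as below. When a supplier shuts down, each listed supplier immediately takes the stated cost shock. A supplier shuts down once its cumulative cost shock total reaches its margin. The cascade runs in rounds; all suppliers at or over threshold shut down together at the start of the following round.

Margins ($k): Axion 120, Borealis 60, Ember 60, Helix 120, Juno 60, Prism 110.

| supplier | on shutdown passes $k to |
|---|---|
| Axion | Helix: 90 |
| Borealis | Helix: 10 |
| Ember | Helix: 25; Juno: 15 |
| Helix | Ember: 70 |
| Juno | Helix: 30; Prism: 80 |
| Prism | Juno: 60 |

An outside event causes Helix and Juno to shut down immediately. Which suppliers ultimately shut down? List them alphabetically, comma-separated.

Round 1 — Helix, Juno shut down (initial).
  Ember: +70 → 70 ≥ 60
  Prism: +80 → 80 < 110
Round 2 — Ember shuts down.
No further shutdowns.

Ember, Helix, Juno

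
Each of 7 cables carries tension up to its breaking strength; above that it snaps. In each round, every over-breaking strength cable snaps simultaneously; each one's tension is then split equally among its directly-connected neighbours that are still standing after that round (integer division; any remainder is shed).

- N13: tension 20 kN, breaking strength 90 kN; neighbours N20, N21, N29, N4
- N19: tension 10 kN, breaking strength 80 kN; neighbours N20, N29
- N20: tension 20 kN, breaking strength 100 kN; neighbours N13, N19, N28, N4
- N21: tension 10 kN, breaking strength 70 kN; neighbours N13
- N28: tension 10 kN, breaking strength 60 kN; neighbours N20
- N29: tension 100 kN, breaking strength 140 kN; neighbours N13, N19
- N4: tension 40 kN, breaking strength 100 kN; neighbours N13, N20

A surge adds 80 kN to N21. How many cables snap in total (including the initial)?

Round 1 — N21 at 90 > 70. N21 snaps.
  N21 sheds 90 kN to N13: 90 each.
    N13: 20+90 = 110 > 90
Round 2 — N13 snaps.
  N13 sheds 110 kN to N20, N29, N4: 36 each (2 lost).
    N20: 20+36 = 56 ≤ 100
    N29: 100+36 = 136 ≤ 140
    N4: 40+36 = 76 ≤ 100
No further breaks.

2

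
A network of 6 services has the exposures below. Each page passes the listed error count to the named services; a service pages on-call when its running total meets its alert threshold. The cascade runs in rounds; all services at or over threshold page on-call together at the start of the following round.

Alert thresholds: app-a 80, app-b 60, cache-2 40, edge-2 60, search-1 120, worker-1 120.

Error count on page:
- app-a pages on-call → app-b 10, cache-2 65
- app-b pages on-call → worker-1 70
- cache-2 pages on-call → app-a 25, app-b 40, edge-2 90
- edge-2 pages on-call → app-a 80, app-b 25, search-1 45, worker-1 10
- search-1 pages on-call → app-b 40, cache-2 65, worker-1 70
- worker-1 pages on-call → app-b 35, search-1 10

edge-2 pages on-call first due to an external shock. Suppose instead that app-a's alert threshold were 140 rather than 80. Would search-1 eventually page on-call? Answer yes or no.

no

With app-a's alert threshold at 140:
Round 1 — edge-2 pages on-call (initial).
  app-a: +80 → 80 < 140
  app-b: +25 → 25 < 60
  search-1: +45 → 45 < 120
  worker-1: +10 → 10 < 120
No further pages.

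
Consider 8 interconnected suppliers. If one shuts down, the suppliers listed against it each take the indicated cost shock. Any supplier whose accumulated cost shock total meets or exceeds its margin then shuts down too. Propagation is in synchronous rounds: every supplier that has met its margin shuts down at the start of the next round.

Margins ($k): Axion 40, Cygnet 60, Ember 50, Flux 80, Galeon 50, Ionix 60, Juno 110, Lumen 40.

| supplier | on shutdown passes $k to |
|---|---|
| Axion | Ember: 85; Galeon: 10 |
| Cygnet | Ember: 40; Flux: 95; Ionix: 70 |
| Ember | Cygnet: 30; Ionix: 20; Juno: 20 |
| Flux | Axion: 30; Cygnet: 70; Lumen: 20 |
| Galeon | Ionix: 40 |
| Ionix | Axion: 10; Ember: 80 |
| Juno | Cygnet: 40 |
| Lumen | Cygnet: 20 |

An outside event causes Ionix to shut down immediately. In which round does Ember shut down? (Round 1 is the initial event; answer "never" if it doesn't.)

Round 1 — Ionix shuts down (initial).
  Axion: +10 → 10 < 40
  Ember: +80 → 80 ≥ 50
Round 2 — Ember shuts down.
  Cygnet: +30 → 30 < 60
  Juno: +20 → 20 < 110
No further shutdowns.

2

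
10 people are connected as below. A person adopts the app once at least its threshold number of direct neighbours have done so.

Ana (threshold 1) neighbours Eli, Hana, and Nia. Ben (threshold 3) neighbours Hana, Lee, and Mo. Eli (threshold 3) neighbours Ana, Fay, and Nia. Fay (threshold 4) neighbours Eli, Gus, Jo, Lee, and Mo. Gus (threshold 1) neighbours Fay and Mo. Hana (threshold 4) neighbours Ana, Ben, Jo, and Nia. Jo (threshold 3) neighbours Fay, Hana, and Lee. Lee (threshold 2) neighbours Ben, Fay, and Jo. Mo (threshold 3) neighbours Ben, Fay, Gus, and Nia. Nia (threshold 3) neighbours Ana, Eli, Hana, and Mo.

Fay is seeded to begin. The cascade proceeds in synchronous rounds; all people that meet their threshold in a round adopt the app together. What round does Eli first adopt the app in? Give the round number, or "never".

never

Round 1 — Fay adopts the app (initial).
Round 2 — checking thresholds:
  Eli: 1 of 3 neighbours < 3, not yet.
  Gus: 1 of 2 neighbours ≥ 1, adopts the app.
  Jo: 1 of 3 neighbours < 3, not yet.
  Lee: 1 of 3 neighbours < 2, not yet.
  Mo: 1 of 4 neighbours < 3, not yet.
Round 3 — no new adoptions; cascade stops.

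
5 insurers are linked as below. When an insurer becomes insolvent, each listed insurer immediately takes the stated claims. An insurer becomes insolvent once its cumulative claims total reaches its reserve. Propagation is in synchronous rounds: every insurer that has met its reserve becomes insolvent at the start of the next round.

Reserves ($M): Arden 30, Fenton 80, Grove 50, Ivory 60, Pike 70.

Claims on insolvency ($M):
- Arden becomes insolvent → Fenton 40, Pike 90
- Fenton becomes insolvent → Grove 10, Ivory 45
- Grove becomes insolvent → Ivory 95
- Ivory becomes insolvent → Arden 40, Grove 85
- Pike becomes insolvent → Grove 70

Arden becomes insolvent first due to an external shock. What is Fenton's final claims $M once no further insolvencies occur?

Round 1 — Arden becomes insolvent (initial).
  Fenton: +40 → 40 < 80
  Pike: +90 → 90 ≥ 70
Round 2 — Pike becomes insolvent.
  Grove: +70 → 70 ≥ 50
Round 3 — Grove becomes insolvent.
  Ivory: +95 → 95 ≥ 60
Round 4 — Ivory becomes insolvent.
No further insolvencies.

40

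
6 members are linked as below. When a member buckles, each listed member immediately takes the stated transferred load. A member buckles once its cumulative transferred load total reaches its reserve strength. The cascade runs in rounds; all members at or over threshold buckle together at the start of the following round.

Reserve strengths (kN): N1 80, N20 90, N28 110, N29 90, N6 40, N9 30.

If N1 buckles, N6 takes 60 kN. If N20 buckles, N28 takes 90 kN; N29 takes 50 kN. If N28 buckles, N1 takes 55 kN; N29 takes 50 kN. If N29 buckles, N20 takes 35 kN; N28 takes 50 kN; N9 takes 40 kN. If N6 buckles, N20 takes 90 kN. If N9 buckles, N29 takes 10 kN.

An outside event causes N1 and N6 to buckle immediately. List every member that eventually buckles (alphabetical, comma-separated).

N1, N20, N6

Round 1 — N1, N6 buckle (initial).
  N20: +90 → 90 ≥ 90
Round 2 — N20 buckles.
  N28: +90 → 90 < 110
  N29: +50 → 50 < 90
No further bucklings.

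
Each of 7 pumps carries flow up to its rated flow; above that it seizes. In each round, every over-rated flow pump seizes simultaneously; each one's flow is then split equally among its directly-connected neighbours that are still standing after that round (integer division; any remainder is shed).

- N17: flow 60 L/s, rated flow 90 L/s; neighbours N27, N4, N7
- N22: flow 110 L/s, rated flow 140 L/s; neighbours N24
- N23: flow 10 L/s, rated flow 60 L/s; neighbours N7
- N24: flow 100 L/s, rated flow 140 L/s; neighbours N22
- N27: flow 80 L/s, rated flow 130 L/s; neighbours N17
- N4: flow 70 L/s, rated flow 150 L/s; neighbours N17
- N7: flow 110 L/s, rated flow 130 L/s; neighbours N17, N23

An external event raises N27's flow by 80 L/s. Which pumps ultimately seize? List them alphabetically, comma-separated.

N17, N23, N27, N4, N7

Round 1 — N27 at 160 > 130. N27 seizes.
  N27 sheds 160 L/s to N17: 160 each.
    N17: 60+160 = 220 > 90
Round 2 — N17 seizes.
  N17 sheds 220 L/s to N4, N7: 110 each.
    N4: 70+110 = 180 > 150
    N7: 110+110 = 220 > 130
Round 3 — N4, N7 seize.
  N4 sheds 180 L/s: no online neighbours, lost.
  N7 sheds 220 L/s to N23: 220 each.
    N23: 10+220 = 230 > 60
Round 4 — N23 seizes.
  N23 sheds 230 L/s: no online neighbours, lost.
No further seizures.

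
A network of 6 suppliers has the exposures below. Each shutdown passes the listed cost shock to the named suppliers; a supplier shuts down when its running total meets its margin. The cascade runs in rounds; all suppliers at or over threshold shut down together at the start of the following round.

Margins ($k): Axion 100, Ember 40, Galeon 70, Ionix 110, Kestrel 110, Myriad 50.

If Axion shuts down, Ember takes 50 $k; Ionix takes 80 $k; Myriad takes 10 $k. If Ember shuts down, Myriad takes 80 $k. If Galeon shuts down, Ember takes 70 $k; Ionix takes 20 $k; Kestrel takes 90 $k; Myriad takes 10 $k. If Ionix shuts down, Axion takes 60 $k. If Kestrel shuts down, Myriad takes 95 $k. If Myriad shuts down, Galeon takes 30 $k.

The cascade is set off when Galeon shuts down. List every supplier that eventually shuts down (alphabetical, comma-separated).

Ember, Galeon, Myriad

Round 1 — Galeon shuts down (initial).
  Ember: +70 → 70 ≥ 40
  Ionix: +20 → 20 < 110
  Kestrel: +90 → 90 < 110
  Myriad: +10 → 10 < 50
Round 2 — Ember shuts down.
  Myriad: +80 → 90 ≥ 50
Round 3 — Myriad shuts down.
No further shutdowns.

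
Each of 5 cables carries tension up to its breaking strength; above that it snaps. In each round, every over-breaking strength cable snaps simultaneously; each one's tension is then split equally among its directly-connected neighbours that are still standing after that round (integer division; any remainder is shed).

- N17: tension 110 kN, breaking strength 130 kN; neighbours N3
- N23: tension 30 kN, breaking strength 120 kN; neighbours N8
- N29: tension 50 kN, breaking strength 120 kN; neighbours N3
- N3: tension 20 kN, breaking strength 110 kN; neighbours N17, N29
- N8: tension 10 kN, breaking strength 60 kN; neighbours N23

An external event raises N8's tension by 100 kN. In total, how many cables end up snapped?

2

Round 1 — N8 at 110 > 60. N8 snaps.
  N8 sheds 110 kN to N23: 110 each.
    N23: 30+110 = 140 > 120
Round 2 — N23 snaps.
  N23 sheds 140 kN: no online neighbours, lost.
No further breaks.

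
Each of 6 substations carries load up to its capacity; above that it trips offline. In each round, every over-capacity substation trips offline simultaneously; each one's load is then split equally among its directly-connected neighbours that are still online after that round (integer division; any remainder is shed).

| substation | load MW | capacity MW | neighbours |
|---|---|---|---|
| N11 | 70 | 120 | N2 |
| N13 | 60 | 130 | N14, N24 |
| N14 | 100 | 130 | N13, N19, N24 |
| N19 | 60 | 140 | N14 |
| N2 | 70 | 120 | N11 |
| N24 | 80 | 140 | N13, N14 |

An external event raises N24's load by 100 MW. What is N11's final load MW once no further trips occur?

70

Round 1 — N24 at 180 > 140. N24 trips offline.
  N24 sheds 180 MW to N13, N14: 90 each.
    N13: 60+90 = 150 > 130
    N14: 100+90 = 190 > 130
Round 2 — N13, N14 trip offline.
  N13 sheds 150 MW: no online neighbours, lost.
  N14 sheds 190 MW to N19: 190 each.
    N19: 60+190 = 250 > 140
Round 3 — N19 trips offline.
  N19 sheds 250 MW: no online neighbours, lost.
No further trips.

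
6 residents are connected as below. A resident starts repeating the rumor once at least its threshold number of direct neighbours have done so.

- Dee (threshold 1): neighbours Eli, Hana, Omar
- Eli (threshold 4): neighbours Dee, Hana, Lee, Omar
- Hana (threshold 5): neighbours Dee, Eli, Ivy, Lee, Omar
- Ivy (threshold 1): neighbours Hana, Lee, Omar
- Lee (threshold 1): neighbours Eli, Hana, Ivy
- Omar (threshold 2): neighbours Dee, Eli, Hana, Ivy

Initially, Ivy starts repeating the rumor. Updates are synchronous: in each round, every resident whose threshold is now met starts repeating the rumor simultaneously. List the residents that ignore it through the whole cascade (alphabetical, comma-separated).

Dee, Eli, Hana, Omar

Round 1 — Ivy starts repeating the rumor (initial).
Round 2 — checking thresholds:
  Hana: 1 of 5 neighbours < 5, not yet.
  Lee: 1 of 3 neighbours ≥ 1, starts repeating the rumor.
  Omar: 1 of 4 neighbours < 2, not yet.
Round 3 — no new spreads; cascade stops.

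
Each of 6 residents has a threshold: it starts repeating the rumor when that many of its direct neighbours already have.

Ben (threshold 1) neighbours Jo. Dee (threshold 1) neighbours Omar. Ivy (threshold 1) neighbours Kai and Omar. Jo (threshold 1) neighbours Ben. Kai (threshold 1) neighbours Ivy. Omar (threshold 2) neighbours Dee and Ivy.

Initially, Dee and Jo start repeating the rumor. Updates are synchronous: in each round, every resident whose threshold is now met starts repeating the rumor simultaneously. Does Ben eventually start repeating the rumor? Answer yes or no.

yes

Round 1 — Dee, Jo start repeating the rumor (initial).
Round 2 — checking thresholds:
  Ben: 1 of 1 neighbours ≥ 1, starts repeating the rumor.
  Omar: 1 of 2 neighbours < 2, below threshold.
Round 3 — no new spreads; cascade stops.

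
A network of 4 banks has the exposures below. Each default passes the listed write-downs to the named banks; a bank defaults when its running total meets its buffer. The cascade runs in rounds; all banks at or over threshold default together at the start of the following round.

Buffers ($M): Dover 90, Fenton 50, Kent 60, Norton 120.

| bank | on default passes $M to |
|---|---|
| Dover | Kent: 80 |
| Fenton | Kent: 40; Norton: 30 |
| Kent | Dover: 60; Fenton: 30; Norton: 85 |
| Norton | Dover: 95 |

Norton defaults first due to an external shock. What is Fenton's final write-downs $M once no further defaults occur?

30

Round 1 — Norton defaults (initial).
  Dover: +95 → 95 ≥ 90
Round 2 — Dover defaults.
  Kent: +80 → 80 ≥ 60
Round 3 — Kent defaults.
  Fenton: +30 → 30 < 50
No further defaults.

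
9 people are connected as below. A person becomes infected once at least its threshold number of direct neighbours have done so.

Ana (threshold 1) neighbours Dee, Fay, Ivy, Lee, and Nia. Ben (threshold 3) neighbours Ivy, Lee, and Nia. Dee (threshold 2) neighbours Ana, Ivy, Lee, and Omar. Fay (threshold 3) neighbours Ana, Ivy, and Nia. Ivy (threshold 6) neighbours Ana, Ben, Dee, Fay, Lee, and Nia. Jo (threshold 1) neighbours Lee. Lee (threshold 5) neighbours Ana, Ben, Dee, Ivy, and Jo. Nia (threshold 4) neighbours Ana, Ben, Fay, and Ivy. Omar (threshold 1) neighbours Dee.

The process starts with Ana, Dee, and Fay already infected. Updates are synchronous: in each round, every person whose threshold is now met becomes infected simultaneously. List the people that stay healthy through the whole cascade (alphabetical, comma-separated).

Ben, Ivy, Jo, Lee, Nia

Round 1 — Ana, Dee, Fay become infected (initial).
Round 2 — checking thresholds:
  Ivy: 3 of 6 neighbours < 6, holds.
  Lee: 2 of 5 neighbours < 5, holds.
  Nia: 2 of 4 neighbours < 4, holds.
  Omar: 1 of 1 neighbours ≥ 1, becomes infected.
Round 3 — no new infections; cascade stops.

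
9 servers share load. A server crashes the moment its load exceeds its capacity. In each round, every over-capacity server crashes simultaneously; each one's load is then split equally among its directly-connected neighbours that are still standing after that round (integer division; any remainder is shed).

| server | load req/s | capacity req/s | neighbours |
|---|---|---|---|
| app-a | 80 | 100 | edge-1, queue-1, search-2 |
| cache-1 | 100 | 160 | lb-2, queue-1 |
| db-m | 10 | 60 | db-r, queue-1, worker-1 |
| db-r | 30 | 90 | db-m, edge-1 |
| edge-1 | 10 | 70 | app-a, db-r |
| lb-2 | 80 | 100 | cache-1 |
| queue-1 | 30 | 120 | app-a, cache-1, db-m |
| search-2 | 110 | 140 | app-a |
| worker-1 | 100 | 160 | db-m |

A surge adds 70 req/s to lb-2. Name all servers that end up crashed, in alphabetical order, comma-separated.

Round 1 — lb-2 at 150 > 100. lb-2 crashes.
  lb-2 sheds 150 req/s to cache-1: 150 each.
    cache-1: 100+150 = 250 > 160
Round 2 — cache-1 crashes.
  cache-1 sheds 250 req/s to queue-1: 250 each.
    queue-1: 30+250 = 280 > 120
Round 3 — queue-1 crashes.
  queue-1 sheds 280 req/s to app-a, db-m: 140 each.
    app-a: 80+140 = 220 > 100
    db-m: 10+140 = 150 > 60
Round 4 — app-a, db-m crash.
  app-a sheds 220 req/s to edge-1, search-2: 110 each.
    edge-1: 10+110 = 120 > 70
    search-2: 110+110 = 220 > 140
  db-m sheds 150 req/s to db-r, worker-1: 75 each.
    db-r: 30+75 = 105 > 90
    worker-1: 100+75 = 175 > 160
Round 5 — db-r, edge-1, search-2, worker-1 crash.
  db-r sheds 105 req/s: no online neighbours, lost.
  edge-1 sheds 120 req/s: no online neighbours, lost.
  search-2 sheds 220 req/s: no online neighbours, lost.
  worker-1 sheds 175 req/s: no online neighbours, lost.
No further crashes.

app-a, cache-1, db-m, db-r, edge-1, lb-2, queue-1, search-2, worker-1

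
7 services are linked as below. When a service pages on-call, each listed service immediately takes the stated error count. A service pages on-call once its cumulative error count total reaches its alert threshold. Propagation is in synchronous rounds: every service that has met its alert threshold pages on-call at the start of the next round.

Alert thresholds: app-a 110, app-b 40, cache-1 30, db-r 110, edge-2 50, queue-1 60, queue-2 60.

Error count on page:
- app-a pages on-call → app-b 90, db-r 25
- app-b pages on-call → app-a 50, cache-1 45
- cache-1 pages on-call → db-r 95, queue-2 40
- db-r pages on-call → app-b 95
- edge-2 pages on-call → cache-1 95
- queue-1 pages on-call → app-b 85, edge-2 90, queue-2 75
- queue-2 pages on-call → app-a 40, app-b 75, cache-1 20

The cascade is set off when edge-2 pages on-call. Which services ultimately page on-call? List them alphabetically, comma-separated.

cache-1, edge-2

Round 1 — edge-2 pages on-call (initial).
  cache-1: +95 → 95 ≥ 30
Round 2 — cache-1 pages on-call.
  db-r: +95 → 95 < 110
  queue-2: +40 → 40 < 60
No further pages.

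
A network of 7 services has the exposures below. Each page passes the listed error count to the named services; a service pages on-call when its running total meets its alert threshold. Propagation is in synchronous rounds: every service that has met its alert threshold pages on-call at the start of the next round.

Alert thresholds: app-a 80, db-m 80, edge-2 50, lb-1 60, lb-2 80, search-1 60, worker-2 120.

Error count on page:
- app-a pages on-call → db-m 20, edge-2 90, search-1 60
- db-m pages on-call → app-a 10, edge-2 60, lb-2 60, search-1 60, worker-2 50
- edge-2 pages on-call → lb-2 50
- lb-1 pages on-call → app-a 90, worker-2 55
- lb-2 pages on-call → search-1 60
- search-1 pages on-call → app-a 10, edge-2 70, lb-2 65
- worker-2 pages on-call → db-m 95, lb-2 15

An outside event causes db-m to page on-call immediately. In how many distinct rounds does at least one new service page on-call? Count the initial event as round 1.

Round 1 — db-m pages on-call (initial).
  app-a: +10 → 10 < 80
  edge-2: +60 → 60 ≥ 50
  lb-2: +60 → 60 < 80
  search-1: +60 → 60 ≥ 60
  worker-2: +50 → 50 < 120
Round 2 — edge-2, search-1 page on-call.
  app-a: +10 → 20 < 80
  lb-2: +50+65 → 175 ≥ 80
Round 3 — lb-2 pages on-call.
No further pages.

3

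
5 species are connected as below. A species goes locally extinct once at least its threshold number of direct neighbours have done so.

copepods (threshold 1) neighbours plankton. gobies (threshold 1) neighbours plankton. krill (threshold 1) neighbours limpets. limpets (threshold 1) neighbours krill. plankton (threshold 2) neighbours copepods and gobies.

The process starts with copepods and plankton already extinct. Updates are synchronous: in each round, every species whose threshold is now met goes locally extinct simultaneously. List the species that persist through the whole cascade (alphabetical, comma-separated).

Round 1 — copepods, plankton go locally extinct (initial).
Round 2 — checking thresholds:
  gobies: 1 of 1 neighbours ≥ 1, goes locally extinct.
Round 3 — no new extinctions; cascade stops.

krill, limpets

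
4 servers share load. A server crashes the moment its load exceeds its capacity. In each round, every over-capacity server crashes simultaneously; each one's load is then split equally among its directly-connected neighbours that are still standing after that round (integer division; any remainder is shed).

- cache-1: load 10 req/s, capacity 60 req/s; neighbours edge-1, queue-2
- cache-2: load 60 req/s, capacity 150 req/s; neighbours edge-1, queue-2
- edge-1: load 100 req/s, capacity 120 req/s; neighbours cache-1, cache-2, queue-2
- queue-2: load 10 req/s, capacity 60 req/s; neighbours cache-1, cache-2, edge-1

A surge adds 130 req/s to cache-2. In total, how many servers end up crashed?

Round 1 — cache-2 at 190 > 150. cache-2 crashes.
  cache-2 sheds 190 req/s to edge-1, queue-2: 95 each.
    edge-1: 100+95 = 195 > 120
    queue-2: 10+95 = 105 > 60
Round 2 — edge-1, queue-2 crash.
  edge-1 sheds 195 req/s to cache-1: 195 each.
    cache-1: 10+195 = 205 > 60
  queue-2 sheds 105 req/s to cache-1: 105 each.
    cache-1: 205+105 = 310 > 60
Round 3 — cache-1 crashes.
  cache-1 sheds 310 req/s: no online neighbours, lost.
No further crashes.

4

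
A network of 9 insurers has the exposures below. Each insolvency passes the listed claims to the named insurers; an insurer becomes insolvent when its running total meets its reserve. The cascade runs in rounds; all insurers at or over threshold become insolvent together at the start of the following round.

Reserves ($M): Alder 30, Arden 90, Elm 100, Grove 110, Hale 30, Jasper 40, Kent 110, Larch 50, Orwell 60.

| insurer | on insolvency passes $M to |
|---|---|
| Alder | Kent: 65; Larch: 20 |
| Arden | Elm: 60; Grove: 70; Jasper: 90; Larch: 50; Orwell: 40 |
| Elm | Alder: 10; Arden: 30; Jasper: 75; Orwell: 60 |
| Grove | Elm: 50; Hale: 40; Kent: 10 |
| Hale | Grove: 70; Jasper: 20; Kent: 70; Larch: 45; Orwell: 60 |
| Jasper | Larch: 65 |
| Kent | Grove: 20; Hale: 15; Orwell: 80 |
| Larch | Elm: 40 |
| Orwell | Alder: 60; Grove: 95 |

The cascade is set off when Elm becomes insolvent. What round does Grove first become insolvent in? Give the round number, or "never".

never

Round 1 — Elm becomes insolvent (initial).
  Alder: +10 → 10 < 30
  Arden: +30 → 30 < 90
  Jasper: +75 → 75 ≥ 40
  Orwell: +60 → 60 ≥ 60
Round 2 — Jasper, Orwell become insolvent.
  Alder: +60 → 70 ≥ 30
  Grove: +95 → 95 < 110
  Larch: +65 → 65 ≥ 50
Round 3 — Alder, Larch become insolvent.
  Kent: +65 → 65 < 110
No further insolvencies.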